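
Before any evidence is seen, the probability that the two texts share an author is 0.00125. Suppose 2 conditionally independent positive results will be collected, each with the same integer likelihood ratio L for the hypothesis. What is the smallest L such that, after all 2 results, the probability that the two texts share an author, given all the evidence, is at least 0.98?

198

Prior odds = 0.00125/0.99875 = 1/799.
Target odds = 0.98/0.02 = 49.
Need L² ≥ 49 ÷ (1/799) = 39151.
197² = 38809 < 39151 ≤ 39204 = 198², so L = 198.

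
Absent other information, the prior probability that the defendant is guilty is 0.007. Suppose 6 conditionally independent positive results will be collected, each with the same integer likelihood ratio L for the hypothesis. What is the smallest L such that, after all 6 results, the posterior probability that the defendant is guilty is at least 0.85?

Prior odds = 0.007/0.993 = 7/993.
Target odds = 0.85/0.15 = 17/3.
Need L⁶ ≥ 17/3 ÷ (7/993) = 5627/7.
3⁶ = 729 < 5627/7 ≤ 4096 = 4⁶, so L = 4.

4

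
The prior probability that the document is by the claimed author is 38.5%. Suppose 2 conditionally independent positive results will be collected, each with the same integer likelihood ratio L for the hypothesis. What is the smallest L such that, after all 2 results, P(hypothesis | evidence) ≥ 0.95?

Prior odds = 0.385/0.615 = 77/123.
Target odds = 0.95/0.05 = 19.
Need L² ≥ 19 ÷ (77/123) = 2337/77.
5² = 25 < 2337/77 ≤ 36 = 6², so L = 6.

6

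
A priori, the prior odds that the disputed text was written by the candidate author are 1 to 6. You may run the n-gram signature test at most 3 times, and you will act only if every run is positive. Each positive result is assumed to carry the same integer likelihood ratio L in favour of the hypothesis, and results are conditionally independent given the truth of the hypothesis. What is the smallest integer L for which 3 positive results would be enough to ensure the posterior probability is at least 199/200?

Prior odds = 1/6.
Target odds = 0.995/0.005 = 199.
Need L³ ≥ 199 ÷ (1/6) = 1194.
10³ = 1000 < 1194 ≤ 1331 = 11³, so L = 11.

11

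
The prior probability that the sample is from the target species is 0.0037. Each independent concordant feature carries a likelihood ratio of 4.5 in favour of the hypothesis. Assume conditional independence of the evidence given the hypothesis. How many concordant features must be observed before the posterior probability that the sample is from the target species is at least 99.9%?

9

Prior odds: 0.0037 ÷ 0.9963 = 37/9963.
Likelihood ratio per concordant feature = 4.5.
Target odds: 0.999 ÷ 0.001 = 999.
Require 4.5ⁿ ≥ 999 ÷ (37/9963) = 269001.
4.5⁸ = 43046721/256 falls short of 269001 but 4.5⁹ = 387420489/512 reaches it, so n = 9.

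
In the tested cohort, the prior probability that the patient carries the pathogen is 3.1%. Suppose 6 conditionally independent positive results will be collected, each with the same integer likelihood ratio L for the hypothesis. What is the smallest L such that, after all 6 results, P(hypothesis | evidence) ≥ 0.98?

4

Prior odds = 0.031/0.969 = 31/969.
Target odds = 0.98/0.02 = 49.
Need L⁶ ≥ 49 ÷ (31/969) = 47481/31.
3⁶ = 729 < 47481/31 ≤ 4096 = 4⁶, so L = 4.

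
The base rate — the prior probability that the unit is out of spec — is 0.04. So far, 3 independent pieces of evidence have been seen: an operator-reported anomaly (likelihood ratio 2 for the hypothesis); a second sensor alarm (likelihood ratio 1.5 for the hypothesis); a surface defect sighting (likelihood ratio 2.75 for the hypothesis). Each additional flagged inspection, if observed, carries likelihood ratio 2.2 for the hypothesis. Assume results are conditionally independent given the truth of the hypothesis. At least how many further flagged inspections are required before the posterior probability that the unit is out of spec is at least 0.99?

Prior odds = 0.04/0.96 = 1/24.
Combined Bayes factor of the evidence already in hand = 2 × 1.5 × 2.75 = 8.25.
Odds after that evidence = (1/24) × 8.25 = 0.34375.
Target odds = 0.99/0.01 = 99.
Need 2.2ⁿ ≥ 99 ÷ 0.34375 = 288.
2.2⁷ = 19487171/78125 falls short of 288 but 2.2⁸ = 214358881/390625 reaches it, so n = 8.

8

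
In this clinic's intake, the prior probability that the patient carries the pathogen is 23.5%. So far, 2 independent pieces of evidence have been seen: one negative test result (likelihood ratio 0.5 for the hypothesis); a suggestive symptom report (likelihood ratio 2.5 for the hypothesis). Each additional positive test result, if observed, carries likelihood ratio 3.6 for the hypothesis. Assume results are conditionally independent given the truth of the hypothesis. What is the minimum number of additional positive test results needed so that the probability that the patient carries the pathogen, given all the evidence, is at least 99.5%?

Prior odds = 0.235/0.765 = 47/153.
Combined Bayes factor of the evidence already in hand = 0.5 × 2.5 = 1.25.
Odds after that evidence = (47/153) × 1.25 = 235/612.
Target odds = 0.995/0.005 = 199.
Need 3.6ⁿ ≥ 199 ÷ (235/612) = 121788/235.
3.6⁴ = 167.9616 falls short of 121788/235 but 3.6⁵ = 604.66176 reaches it, so n = 5.

5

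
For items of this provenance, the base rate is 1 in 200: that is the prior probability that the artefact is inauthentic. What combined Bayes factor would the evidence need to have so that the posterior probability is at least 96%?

4776

Prior odds = 0.005/0.995 = 1/199.
Target odds = 0.96/0.04 = 24.
Required Bayes factor = 24 ÷ (1/199) = 4776.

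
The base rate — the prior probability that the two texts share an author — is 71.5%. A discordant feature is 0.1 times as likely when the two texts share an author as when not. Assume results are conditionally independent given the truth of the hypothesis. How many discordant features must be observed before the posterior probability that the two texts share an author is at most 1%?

Prior odds = 0.715/0.285 = 143/57.
Likelihood ratio per discordant feature = 0.1.
Target odds: 0.01 ÷ 0.99 = 1/99.
Require 0.1ⁿ ≤ 1/99 ÷ (143/57) = 19/4719.
0.1² = 0.01 is still above 19/4719 but 0.1³ = 0.001 is at or below it, so n = 3.

3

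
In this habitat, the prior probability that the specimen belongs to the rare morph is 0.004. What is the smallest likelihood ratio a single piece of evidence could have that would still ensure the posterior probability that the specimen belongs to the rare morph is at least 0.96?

5976

Prior odds = 0.004/0.996 = 1/249.
Target odds = 0.96/0.04 = 24.
Required Bayes factor = 24 ÷ (1/249) = 5976.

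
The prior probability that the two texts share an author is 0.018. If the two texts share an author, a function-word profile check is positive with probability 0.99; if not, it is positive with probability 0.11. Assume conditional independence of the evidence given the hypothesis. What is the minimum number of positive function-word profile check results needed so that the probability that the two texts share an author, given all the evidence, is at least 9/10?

Prior odds = 0.018/0.982 = 9/491.
Likelihood ratio of a positive = 0.99/0.11 = 9.
Target posterior odds = 0.9/0.1 = 9.
Need (9/491) × 9ⁿ ≥ 9, i.e. 9ⁿ ≥ 491.
9² = 81 falls short of 491 but 9³ = 729 reaches it, so n = 3.

3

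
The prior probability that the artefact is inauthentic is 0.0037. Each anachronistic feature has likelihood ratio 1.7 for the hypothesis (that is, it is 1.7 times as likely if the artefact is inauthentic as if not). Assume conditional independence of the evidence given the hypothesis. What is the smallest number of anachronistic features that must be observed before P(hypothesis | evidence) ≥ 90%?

Prior odds: 0.0037 ÷ 0.9963 = 37/9963.
Likelihood ratio per anachronistic feature = 1.7.
Target odds: 0.9 ÷ 0.1 = 9.
Require 1.7ⁿ ≥ 9 ÷ (37/9963) = 89667/37.
1.7¹⁴ ≈1683.78 falls short of 89667/37 but 1.7¹⁵ ≈2862.42 reaches it, so n = 15.

15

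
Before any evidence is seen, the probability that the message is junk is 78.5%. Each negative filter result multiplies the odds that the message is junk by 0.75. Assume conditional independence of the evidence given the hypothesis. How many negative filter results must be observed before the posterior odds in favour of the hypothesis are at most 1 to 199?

Prior odds = 0.785/0.215 = 157/43.
Likelihood ratio per negative filter result = 0.75.
Target odds = 1/199.
Need (157/43) × 0.75ⁿ ≤ 1/199, i.e. 0.75ⁿ ≤ 43/31243.
0.75²² ≈0.00178381 is still above 43/31243 but 0.75²³ ≈0.00133786 is at or below it, so n = 23.

23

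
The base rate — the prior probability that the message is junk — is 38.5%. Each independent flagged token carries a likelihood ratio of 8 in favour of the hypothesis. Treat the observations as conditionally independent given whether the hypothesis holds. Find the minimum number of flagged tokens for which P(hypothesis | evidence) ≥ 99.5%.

3

Prior odds: 0.385 ÷ 0.615 = 77/123.
Likelihood ratio per flagged token = 8.
Target posterior odds = 0.995/0.005 = 199.
Require 8ⁿ ≥ 199 ÷ (77/123) = 24477/77.
8² = 64 falls short of 24477/77 but 8³ = 512 reaches it, so n = 3.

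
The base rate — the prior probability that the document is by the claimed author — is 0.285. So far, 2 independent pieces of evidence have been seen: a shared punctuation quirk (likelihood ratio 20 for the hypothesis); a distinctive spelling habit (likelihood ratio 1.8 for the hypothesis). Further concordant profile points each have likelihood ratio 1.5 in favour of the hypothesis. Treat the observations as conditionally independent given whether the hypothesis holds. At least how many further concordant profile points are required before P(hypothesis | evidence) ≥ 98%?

4

Prior odds = 0.285/0.715 = 57/143.
Combined Bayes factor of the evidence already in hand = 20 × 1.8 = 36.
Odds after that evidence = (57/143) × 36 = 2052/143.
Target odds = 0.98/0.02 = 49.
Need 1.5ⁿ ≥ 49 ÷ (2052/143) = 7007/2052.
1.5³ = 3.375 falls short of 7007/2052 but 1.5⁴ = 5.0625 reaches it, so n = 4.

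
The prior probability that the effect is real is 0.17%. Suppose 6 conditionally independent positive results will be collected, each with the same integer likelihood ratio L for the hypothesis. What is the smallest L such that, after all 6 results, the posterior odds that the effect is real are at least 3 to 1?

4

Prior odds = 0.0017/0.9983 = 17/9983.
Target odds = 3.
Need L⁶ ≥ 3 ÷ (17/9983) = 29949/17.
3⁶ = 729 < 29949/17 ≤ 4096 = 4⁶, so L = 4.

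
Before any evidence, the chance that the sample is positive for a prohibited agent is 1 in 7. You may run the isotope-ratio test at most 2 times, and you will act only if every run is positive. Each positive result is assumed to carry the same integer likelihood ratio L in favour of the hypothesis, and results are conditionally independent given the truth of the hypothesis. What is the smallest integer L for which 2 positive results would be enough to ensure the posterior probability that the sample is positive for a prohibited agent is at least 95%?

Prior odds = (1/7)/(6/7) = 1/6.
Target odds = 0.95/0.05 = 19.
Need L² ≥ 19 ÷ (1/6) = 114.
10² = 100 < 114 ≤ 121 = 11², so L = 11.

11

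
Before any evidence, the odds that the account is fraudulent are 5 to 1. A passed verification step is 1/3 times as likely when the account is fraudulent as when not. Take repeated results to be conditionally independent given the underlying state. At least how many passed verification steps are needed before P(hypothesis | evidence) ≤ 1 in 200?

Prior odds = 5.
Likelihood ratio per passed verification step = 1/3.
Target posterior odds = 0.005/0.995 = 1/199.
Require (1/3)ⁿ ≤ 1/199 ÷ 5 = 1/995.
(1/3)⁶ = 1/729 is still above 1/995 but (1/3)⁷ = 1/2187 is at or below it, so n = 7.

7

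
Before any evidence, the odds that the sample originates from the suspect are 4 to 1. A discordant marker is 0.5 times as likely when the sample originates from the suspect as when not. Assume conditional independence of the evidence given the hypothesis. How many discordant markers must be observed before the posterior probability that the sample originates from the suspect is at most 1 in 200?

Prior odds = 4.
Likelihood ratio per discordant marker = 0.5.
Target posterior odds = 0.005/0.995 = 1/199.
Need 4 × 0.5ⁿ ≤ 1/199, i.e. 0.5ⁿ ≤ 1/796.
0.5⁹ = 0.001953125 is still above 1/796 but 0.5¹⁰ = 1/1024 is at or below it, so n = 10.

10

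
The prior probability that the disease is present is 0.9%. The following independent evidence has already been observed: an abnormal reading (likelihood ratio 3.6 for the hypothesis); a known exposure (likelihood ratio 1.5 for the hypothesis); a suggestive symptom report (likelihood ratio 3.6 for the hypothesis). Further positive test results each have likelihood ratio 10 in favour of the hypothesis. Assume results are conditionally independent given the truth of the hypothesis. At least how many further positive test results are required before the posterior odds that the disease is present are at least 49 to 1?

Prior odds = 0.009/0.991 = 9/991.
Combined Bayes factor of the evidence already in hand = 3.6 × 1.5 × 3.6 = 19.44.
Odds after that evidence = (9/991) × 19.44 = 4374/24775.
Target odds = 49.
Need 10ⁿ ≥ 49 ÷ (4374/24775) = 1213975/4374.
10² = 100 falls short of 1213975/4374 but 10³ = 1000 reaches it, so n = 3.

3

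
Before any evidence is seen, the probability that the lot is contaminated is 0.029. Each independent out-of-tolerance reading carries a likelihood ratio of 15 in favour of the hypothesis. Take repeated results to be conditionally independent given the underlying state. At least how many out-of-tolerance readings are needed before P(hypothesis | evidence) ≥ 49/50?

3

Prior odds = 0.029/0.971 = 29/971.
Likelihood ratio per out-of-tolerance reading = 15.
Target odds: 0.98 ÷ 0.02 = 49.
Require 15ⁿ ≥ 49 ÷ (29/971) = 47579/29.
15² = 225 falls short of 47579/29 but 15³ = 3375 reaches it, so n = 3.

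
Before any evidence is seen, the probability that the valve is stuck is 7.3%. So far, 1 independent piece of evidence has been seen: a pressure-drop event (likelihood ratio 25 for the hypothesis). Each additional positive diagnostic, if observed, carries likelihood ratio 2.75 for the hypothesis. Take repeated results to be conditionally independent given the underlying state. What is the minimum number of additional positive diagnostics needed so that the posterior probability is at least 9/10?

Prior odds = 0.073/0.927 = 73/927.
Bayes factor of the evidence already in hand = 25.
Odds after that evidence = (73/927) × 25 = 1825/927.
Target odds = 0.9/0.1 = 9.
Need 2.75ⁿ ≥ 9 ÷ (1825/927) = 8343/1825.
2.75¹ = 2.75 falls short of 8343/1825 but 2.75² = 7.5625 reaches it, so n = 2.

2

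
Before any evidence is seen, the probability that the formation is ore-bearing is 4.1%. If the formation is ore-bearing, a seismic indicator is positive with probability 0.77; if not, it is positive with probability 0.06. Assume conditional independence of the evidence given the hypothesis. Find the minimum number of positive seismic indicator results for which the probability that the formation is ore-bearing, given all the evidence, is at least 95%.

3

Prior odds: 0.041 ÷ 0.959 = 41/959.
Likelihood ratio of a positive = 0.77/0.06 = 77/6.
Target odds: 0.95 ÷ 0.05 = 19.
Require (77/6)ⁿ ≥ 19 ÷ (41/959) = 18221/41.
(77/6)² = 5929/36 falls short of 18221/41 but (77/6)³ = 456533/216 reaches it, so n = 3.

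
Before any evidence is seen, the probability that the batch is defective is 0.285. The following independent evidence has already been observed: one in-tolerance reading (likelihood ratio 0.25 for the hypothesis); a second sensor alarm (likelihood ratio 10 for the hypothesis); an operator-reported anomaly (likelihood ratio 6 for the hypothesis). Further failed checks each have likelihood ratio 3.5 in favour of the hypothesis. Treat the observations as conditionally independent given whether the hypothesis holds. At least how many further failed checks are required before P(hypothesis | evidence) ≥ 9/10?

1

Prior odds = 0.285/0.715 = 57/143.
Combined Bayes factor of the evidence already in hand = 0.25 × 10 × 6 = 15.
Odds after that evidence = (57/143) × 15 = 855/143.
Target odds = 0.9/0.1 = 9.
Need 3.5ⁿ ≥ 9 ÷ (855/143) = 143/95.
3.5¹ = 3.5, which meets the required 143/95; so n = 1.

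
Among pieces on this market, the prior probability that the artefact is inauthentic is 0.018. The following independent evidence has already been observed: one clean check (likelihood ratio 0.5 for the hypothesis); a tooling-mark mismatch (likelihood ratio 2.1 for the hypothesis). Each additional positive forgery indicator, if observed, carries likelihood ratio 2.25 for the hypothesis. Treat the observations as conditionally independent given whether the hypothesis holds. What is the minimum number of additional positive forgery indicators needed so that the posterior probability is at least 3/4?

7

Prior odds = 0.018/0.982 = 9/491.
Combined Bayes factor of the evidence already in hand = 0.5 × 2.1 = 1.05.
Odds after that evidence = (9/491) × 1.05 = 189/9820.
Target odds = 0.75/0.25 = 3.
Need 2.25ⁿ ≥ 3 ÷ (189/9820) = 9820/63.
2.25⁶ = 531441/4096 falls short of 9820/63 but 2.25⁷ = 4782969/16384 reaches it, so n = 7.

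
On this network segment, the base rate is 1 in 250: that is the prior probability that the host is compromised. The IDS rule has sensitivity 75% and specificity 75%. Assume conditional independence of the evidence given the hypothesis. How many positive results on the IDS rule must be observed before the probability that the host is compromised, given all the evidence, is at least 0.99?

Prior odds = 0.004/0.996 = 1/249.
False-positive rate = 1 − 0.75 = 0.25; likelihood ratio of a positive = 0.75/0.25 = 3.
Target posterior odds = 0.99/0.01 = 99.
Require 3ⁿ ≥ 99 ÷ (1/249) = 24651.
3⁹ = 19683 falls short of 24651 but 3¹⁰ = 59049 reaches it, so n = 10.

10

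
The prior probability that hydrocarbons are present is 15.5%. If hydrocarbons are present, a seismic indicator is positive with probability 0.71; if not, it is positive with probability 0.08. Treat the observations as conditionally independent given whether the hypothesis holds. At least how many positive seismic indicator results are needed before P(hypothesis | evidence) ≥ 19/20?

Prior odds = 0.155/0.845 = 31/169.
Likelihood ratio of a positive = 0.71/0.08 = 8.875.
Target posterior odds = 0.95/0.05 = 19.
Need (31/169) × 8.875ⁿ ≥ 19, i.e. 8.875ⁿ ≥ 3211/31.
8.875² = 78.765625 falls short of 3211/31 but 8.875³ = 357911/512 reaches it, so n = 3.

3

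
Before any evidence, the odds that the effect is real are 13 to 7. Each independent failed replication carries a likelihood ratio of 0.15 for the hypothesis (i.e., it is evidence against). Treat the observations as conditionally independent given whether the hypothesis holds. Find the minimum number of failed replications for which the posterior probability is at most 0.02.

Prior odds = 13/7.
Likelihood ratio per failed replication = 0.15.
Target posterior odds = 0.02/0.98 = 1/49.
Require 0.15ⁿ ≤ 1/49 ÷ (13/7) = 1/91.
0.15² = 0.0225 is still above 1/91 but 0.15³ = 0.003375 is at or below it, so n = 3.

3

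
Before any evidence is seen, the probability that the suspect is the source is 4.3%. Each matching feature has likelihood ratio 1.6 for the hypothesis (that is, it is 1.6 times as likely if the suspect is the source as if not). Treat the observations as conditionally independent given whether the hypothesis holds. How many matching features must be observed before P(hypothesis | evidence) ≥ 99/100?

17

Prior odds = 0.043/0.957 = 43/957.
Likelihood ratio per matching feature = 1.6.
Target odds: 0.99 ÷ 0.01 = 99.
Require 1.6ⁿ ≥ 99 ÷ (43/957) = 94743/43.
1.6¹⁶ ≈1844.67 falls short of 94743/43 but 1.6¹⁷ ≈2951.48 reaches it, so n = 17.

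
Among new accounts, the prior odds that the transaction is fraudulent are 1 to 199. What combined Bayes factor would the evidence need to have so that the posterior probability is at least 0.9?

Prior odds = 1/199.
Target odds = 0.9/0.1 = 9.
Required Bayes factor = 9 ÷ (1/199) = 1791.

1791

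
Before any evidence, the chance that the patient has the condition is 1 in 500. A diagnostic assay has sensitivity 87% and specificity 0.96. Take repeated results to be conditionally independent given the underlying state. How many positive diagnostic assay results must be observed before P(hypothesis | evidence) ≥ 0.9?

Prior odds: 0.002 ÷ 0.998 = 1/499.
False-positive rate = 1 − 0.96 = 0.04; likelihood ratio of a positive = 0.87/0.04 = 21.75.
Target odds: 0.9 ÷ 0.1 = 9.
Need (1/499) × 21.75ⁿ ≥ 9, i.e. 21.75ⁿ ≥ 4491.
21.75² = 473.0625 falls short of 4491 but 21.75³ = 658503/64 reaches it, so n = 3.

3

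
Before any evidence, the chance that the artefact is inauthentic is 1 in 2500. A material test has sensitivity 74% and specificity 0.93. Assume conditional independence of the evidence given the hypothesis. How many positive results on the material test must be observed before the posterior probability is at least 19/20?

5

Prior odds: 0.0004 ÷ 0.9996 = 1/2499.
False-positive rate = 1 − 0.93 = 0.07; likelihood ratio of a positive = 0.74/0.07 = 74/7.
Target odds: 0.95 ÷ 0.05 = 19.
Require (74/7)ⁿ ≥ 19 ÷ (1/2499) = 47481.
(74/7)⁴ = 29986576/2401 falls short of 47481 but (74/7)⁵ ≈132029 reaches it, so n = 5.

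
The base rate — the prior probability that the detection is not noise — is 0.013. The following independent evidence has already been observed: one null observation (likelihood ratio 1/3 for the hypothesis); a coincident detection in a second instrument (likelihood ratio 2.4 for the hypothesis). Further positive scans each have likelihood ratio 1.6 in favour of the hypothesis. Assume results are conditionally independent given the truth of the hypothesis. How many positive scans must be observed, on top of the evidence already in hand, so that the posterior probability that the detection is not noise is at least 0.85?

Prior odds = 0.013/0.987 = 13/987.
Combined Bayes factor of the evidence already in hand = (1/3) × 2.4 = 0.8.
Odds after that evidence = (13/987) × 0.8 = 52/4935.
Target odds = 0.85/0.15 = 17/3.
Need 1.6ⁿ ≥ 17/3 ÷ (52/4935) = 27965/52.
1.6¹³ ≈450.36 falls short of 27965/52 but 1.6¹⁴ ≈720.576 reaches it, so n = 14.

14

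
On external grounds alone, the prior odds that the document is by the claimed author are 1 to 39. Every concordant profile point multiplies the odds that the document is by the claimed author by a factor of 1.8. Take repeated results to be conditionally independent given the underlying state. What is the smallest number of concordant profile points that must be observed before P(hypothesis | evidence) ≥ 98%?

Prior odds = 1/39.
Likelihood ratio per concordant profile point = 1.8.
Target posterior odds = 0.98/0.02 = 49.
Require 1.8ⁿ ≥ 49 ÷ (1/39) = 1911.
1.8¹² ≈1156.83 falls short of 1911 but 1.8¹³ ≈2082.3 reaches it, so n = 13.

13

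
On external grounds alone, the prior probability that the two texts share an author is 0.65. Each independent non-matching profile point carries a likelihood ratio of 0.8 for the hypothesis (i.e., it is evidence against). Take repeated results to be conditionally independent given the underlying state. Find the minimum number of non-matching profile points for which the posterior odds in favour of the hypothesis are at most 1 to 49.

21

Prior odds = 0.65/0.35 = 13/7.
Likelihood ratio per non-matching profile point = 0.8.
Target odds = 1/49.
Need (13/7) × 0.8ⁿ ≤ 1/49, i.e. 0.8ⁿ ≤ 1/91.
0.8²⁰ ≈0.0115292 is still above 1/91 but 0.8²¹ ≈0.00922337 is at or below it, so n = 21.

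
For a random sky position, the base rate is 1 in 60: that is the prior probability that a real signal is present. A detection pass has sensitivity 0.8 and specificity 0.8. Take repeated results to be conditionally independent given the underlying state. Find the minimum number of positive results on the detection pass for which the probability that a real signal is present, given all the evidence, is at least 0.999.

Prior odds: (1/60) ÷ (59/60) = 1/59.
False-positive rate = 1 − 0.8 = 0.2; likelihood ratio of a positive = 0.8/0.2 = 4.
Target posterior odds = 0.999/0.001 = 999.
Require 4ⁿ ≥ 999 ÷ (1/59) = 58941.
4⁷ = 16384 falls short of 58941 but 4⁸ = 65536 reaches it, so n = 8.

8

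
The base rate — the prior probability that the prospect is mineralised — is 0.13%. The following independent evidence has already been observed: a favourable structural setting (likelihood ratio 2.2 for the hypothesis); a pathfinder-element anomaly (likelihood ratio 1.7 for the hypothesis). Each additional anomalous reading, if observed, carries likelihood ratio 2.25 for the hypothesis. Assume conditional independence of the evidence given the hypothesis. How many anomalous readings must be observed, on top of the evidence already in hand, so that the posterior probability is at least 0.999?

16

Prior odds = 0.0013/0.9987 = 13/9987.
Combined Bayes factor of the evidence already in hand = 2.2 × 1.7 = 3.74.
Odds after that evidence = (13/9987) × 3.74 = 2431/499350.
Target odds = 0.999/0.001 = 999.
Need 2.25ⁿ ≥ 999 ÷ (2431/499350) = 498850650/2431.
2.25¹⁵ ≈191751 falls short of 498850650/2431 but 2.25¹⁶ ≈431440 reaches it, so n = 16.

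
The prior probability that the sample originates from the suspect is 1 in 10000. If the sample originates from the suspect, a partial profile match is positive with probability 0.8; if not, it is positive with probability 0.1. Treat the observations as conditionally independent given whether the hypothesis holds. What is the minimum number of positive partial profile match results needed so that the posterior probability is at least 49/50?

Prior odds: 0.0001 ÷ 0.9999 = 1/9999.
Likelihood ratio of a positive = 0.8/0.1 = 8.
Target posterior odds = 0.98/0.02 = 49.
Require 8ⁿ ≥ 49 ÷ (1/9999) = 489951.
8⁶ = 262144 falls short of 489951 but 8⁷ = 2097152 reaches it, so n = 7.

7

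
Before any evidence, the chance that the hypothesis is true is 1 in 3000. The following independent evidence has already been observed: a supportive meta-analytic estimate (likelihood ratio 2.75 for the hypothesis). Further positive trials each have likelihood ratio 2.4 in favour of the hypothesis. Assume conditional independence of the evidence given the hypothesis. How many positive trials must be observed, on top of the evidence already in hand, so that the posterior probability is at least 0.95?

12

Prior odds = (1/3000)/(2999/3000) = 1/2999.
Bayes factor of the evidence already in hand = 2.75.
Odds after that evidence = (1/2999) × 2.75 = 11/11996.
Target odds = 0.95/0.05 = 19.
Need 2.4ⁿ ≥ 19 ÷ (11/11996) = 227924/11.
2.4¹¹ ≈15216.8 falls short of 227924/11 but 2.4¹² ≈36520.3 reaches it, so n = 12.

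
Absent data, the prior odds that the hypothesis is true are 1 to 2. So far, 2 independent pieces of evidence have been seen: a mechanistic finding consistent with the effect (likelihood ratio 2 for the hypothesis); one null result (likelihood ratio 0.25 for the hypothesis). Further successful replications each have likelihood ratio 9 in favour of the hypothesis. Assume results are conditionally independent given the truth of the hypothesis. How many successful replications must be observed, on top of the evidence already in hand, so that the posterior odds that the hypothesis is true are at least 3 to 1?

2

Prior odds = 0.5.
Combined Bayes factor of the evidence already in hand = 2 × 0.25 = 0.5.
Odds after that evidence = 0.5 × 0.5 = 0.25.
Target odds = 3.
Need 9ⁿ ≥ 3 ÷ 0.25 = 12.
9¹ = 9 falls short of 12 but 9² = 81 reaches it, so n = 2.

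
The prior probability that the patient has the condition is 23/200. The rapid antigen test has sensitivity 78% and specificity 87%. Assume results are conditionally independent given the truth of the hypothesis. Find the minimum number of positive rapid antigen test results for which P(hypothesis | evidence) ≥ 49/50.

Prior odds: 0.115 ÷ 0.885 = 23/177.
False-positive rate = 1 − 0.87 = 0.13; likelihood ratio of a positive = 0.78/0.13 = 6.
Target posterior odds = 0.98/0.02 = 49.
Need (23/177) × 6ⁿ ≥ 49, i.e. 6ⁿ ≥ 8673/23.
6³ = 216 falls short of 8673/23 but 6⁴ = 1296 reaches it, so n = 4.

4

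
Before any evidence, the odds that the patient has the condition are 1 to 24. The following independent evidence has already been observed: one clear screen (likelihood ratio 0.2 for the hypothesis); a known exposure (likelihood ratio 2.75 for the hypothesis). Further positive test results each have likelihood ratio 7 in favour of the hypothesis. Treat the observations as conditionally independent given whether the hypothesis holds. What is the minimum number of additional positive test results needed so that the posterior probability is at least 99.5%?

5

Prior odds = 1/24.
Combined Bayes factor of the evidence already in hand = 0.2 × 2.75 = 0.55.
Odds after that evidence = (1/24) × 0.55 = 11/480.
Target odds = 0.995/0.005 = 199.
Need 7ⁿ ≥ 199 ÷ (11/480) = 95520/11.
7⁴ = 2401 falls short of 95520/11 but 7⁵ = 16807 reaches it, so n = 5.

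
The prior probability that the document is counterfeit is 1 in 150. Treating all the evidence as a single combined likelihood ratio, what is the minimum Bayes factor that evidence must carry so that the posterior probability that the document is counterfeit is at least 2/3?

Prior odds = (1/150)/(149/150) = 1/149.
Target odds = (2/3)/(1/3) = 2.
Required Bayes factor = 2 ÷ (1/149) = 298.

298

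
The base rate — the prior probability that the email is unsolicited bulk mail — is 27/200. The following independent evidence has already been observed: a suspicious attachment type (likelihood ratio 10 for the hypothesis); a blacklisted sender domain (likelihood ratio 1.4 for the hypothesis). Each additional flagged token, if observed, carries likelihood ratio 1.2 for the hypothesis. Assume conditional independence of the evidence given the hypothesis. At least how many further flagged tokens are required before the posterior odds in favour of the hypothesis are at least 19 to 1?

Prior odds = 0.135/0.865 = 27/173.
Combined Bayes factor of the evidence already in hand = 10 × 1.4 = 14.
Odds after that evidence = (27/173) × 14 = 378/173.
Target odds = 19.
Need 1.2ⁿ ≥ 19 ÷ (378/173) = 3287/378.
1.2¹¹ = 362797056/48828125 falls short of 3287/378 but 1.2¹² ≈8.9161 reaches it, so n = 12.

12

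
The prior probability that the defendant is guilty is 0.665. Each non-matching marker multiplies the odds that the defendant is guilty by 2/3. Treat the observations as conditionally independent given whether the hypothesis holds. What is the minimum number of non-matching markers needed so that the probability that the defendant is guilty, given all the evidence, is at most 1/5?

6

Prior odds = 0.665/0.335 = 133/67.
Likelihood ratio per non-matching marker = 2/3.
Target posterior odds = 0.2/0.8 = 0.25.
Require (2/3)ⁿ ≤ 0.25 ÷ (133/67) = 67/532.
(2/3)⁵ = 32/243 is still above 67/532 but (2/3)⁶ = 64/729 is at or below it, so n = 6.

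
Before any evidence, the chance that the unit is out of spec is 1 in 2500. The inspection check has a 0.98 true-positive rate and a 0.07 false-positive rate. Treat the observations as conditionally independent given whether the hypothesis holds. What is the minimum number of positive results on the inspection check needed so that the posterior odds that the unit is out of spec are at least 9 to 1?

Prior odds = 0.0004/0.9996 = 1/2499.
Likelihood ratio of a positive result = 0.98/0.07 = 14.
Target odds = 9.
Need (1/2499) × 14ⁿ ≥ 9, i.e. 14ⁿ ≥ 22491.
14³ = 2744 falls short of 22491 but 14⁴ = 38416 reaches it, so n = 4.

4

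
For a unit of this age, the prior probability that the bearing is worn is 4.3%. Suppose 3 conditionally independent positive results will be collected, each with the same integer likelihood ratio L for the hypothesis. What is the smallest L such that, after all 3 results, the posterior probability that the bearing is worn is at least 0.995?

Prior odds = 0.043/0.957 = 43/957.
Target odds = 0.995/0.005 = 199.
Need L³ ≥ 199 ÷ (43/957) = 190443/43.
16³ = 4096 < 190443/43 ≤ 4913 = 17³, so L = 17.

17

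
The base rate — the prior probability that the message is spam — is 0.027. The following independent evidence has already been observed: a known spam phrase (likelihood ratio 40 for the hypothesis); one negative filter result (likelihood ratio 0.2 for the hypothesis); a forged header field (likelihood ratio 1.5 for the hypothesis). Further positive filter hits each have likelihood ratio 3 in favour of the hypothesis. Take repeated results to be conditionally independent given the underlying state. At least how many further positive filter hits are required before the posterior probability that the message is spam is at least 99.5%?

6

Prior odds = 0.027/0.973 = 27/973.
Combined Bayes factor of the evidence already in hand = 40 × 0.2 × 1.5 = 12.
Odds after that evidence = (27/973) × 12 = 324/973.
Target odds = 0.995/0.005 = 199.
Need 3ⁿ ≥ 199 ÷ (324/973) = 193627/324.
3⁵ = 243 falls short of 193627/324 but 3⁶ = 729 reaches it, so n = 6.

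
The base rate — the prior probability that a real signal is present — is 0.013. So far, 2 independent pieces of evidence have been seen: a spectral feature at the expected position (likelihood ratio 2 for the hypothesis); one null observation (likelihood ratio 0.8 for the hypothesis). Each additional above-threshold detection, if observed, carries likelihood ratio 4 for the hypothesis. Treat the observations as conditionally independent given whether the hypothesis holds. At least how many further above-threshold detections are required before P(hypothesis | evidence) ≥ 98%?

Prior odds = 0.013/0.987 = 13/987.
Combined Bayes factor of the evidence already in hand = 2 × 0.8 = 1.6.
Odds after that evidence = (13/987) × 1.6 = 104/4935.
Target odds = 0.98/0.02 = 49.
Need 4ⁿ ≥ 49 ÷ (104/4935) = 241815/104.
4⁵ = 1024 falls short of 241815/104 but 4⁶ = 4096 reaches it, so n = 6.

6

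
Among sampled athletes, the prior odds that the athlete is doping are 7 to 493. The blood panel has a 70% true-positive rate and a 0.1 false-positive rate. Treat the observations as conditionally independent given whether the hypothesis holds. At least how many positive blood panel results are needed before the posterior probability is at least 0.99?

Prior odds = 7/493.
Likelihood ratio of a positive result = 0.7/0.1 = 7.
Target odds: 0.99 ÷ 0.01 = 99.
Need (7/493) × 7ⁿ ≥ 99, i.e. 7ⁿ ≥ 48807/7.
7⁴ = 2401 falls short of 48807/7 but 7⁵ = 16807 reaches it, so n = 5.

5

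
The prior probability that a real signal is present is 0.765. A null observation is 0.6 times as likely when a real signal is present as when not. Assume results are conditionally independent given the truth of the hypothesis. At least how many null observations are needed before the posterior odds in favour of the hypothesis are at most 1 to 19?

Prior odds = 0.765/0.235 = 153/47.
Likelihood ratio per null observation = 0.6.
Target odds = 1/19.
Need (153/47) × 0.6ⁿ ≤ 1/19, i.e. 0.6ⁿ ≤ 47/2907.
0.6⁸ = 6561/390625 is still above 47/2907 but 0.6⁹ = 19683/1953125 is at or below it, so n = 9.

9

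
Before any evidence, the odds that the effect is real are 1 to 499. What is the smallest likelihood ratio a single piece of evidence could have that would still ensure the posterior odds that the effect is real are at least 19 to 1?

9481

Prior odds = 1/499.
Target odds = 19.
Required Bayes factor = 19 ÷ (1/499) = 9481.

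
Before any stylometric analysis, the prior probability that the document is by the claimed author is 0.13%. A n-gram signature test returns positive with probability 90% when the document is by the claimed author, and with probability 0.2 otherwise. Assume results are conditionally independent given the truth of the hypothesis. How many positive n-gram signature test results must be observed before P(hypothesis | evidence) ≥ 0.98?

Prior odds: 0.0013 ÷ 0.9987 = 13/9987.
Likelihood ratio of a positive result = 0.9/0.2 = 4.5.
Target posterior odds = 0.98/0.02 = 49.
Require 4.5ⁿ ≥ 49 ÷ (13/9987) = 489363/13.
4.5⁷ = 4782969/128 falls short of 489363/13 but 4.5⁸ = 43046721/256 reaches it, so n = 8.

8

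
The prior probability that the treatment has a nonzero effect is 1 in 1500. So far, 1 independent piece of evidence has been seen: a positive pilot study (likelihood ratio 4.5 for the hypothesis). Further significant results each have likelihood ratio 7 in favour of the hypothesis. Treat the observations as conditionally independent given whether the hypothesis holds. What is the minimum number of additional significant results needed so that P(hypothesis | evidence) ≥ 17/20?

4

Prior odds = (1/1500)/(1499/1500) = 1/1499.
Bayes factor of the evidence already in hand = 4.5.
Odds after that evidence = (1/1499) × 4.5 = 9/2998.
Target odds = 0.85/0.15 = 17/3.
Need 7ⁿ ≥ 17/3 ÷ (9/2998) = 50966/27.
7³ = 343 falls short of 50966/27 but 7⁴ = 2401 reaches it, so n = 4.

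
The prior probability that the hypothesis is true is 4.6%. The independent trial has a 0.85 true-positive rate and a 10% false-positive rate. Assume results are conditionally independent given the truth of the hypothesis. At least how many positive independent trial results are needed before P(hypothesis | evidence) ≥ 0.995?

Prior odds = 0.046/0.954 = 23/477.
Likelihood ratio of a positive result = 0.85/0.1 = 8.5.
Target odds: 0.995 ÷ 0.005 = 199.
Require 8.5ⁿ ≥ 199 ÷ (23/477) = 94923/23.
8.5³ = 614.125 falls short of 94923/23 but 8.5⁴ = 5220.0625 reaches it, so n = 4.

4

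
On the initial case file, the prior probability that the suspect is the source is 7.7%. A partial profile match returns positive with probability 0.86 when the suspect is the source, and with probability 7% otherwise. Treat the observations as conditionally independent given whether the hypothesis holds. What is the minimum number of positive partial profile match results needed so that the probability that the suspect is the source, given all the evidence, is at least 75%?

Prior odds: 0.077 ÷ 0.923 = 77/923.
Likelihood ratio of a positive result = 0.86/0.07 = 86/7.
Target odds: 0.75 ÷ 0.25 = 3.
Need (77/923) × (86/7)ⁿ ≥ 3, i.e. (86/7)ⁿ ≥ 2769/77.
(86/7)¹ = 86/7 falls short of 2769/77 but (86/7)² = 7396/49 reaches it, so n = 2.

2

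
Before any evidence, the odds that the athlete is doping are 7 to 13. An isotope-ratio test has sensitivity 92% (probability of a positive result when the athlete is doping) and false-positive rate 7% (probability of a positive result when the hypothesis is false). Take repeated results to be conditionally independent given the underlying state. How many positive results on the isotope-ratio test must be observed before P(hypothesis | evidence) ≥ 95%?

Prior odds = 7/13.
Likelihood ratio of a positive result = 0.92/0.07 = 92/7.
Target posterior odds = 0.95/0.05 = 19.
Need (7/13) × (92/7)ⁿ ≥ 19, i.e. (92/7)ⁿ ≥ 247/7.
(92/7)¹ = 92/7 falls short of 247/7 but (92/7)² = 8464/49 reaches it, so n = 2.

2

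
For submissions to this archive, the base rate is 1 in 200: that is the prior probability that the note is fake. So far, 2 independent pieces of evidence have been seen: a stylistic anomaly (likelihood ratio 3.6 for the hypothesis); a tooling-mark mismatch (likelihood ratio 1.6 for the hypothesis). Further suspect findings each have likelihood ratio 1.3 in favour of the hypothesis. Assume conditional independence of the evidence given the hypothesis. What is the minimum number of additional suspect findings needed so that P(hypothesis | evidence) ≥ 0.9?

Prior odds = 0.005/0.995 = 1/199.
Combined Bayes factor of the evidence already in hand = 3.6 × 1.6 = 5.76.
Odds after that evidence = (1/199) × 5.76 = 144/4975.
Target odds = 0.9/0.1 = 9.
Need 1.3ⁿ ≥ 9 ÷ (144/4975) = 310.9375.
1.3²¹ ≈247.065 falls short of 310.9375 but 1.3²² ≈321.184 reaches it, so n = 22.

22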